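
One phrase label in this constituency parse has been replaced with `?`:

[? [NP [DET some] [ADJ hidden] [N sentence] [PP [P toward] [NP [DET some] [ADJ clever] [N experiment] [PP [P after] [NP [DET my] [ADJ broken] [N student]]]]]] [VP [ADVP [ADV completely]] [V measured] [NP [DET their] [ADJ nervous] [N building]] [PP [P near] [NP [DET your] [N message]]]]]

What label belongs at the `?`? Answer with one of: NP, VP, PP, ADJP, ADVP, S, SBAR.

S

A constituent whose immediate children are NP, VP is a clause: S.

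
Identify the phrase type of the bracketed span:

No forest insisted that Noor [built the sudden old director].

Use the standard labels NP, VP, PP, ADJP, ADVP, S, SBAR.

VP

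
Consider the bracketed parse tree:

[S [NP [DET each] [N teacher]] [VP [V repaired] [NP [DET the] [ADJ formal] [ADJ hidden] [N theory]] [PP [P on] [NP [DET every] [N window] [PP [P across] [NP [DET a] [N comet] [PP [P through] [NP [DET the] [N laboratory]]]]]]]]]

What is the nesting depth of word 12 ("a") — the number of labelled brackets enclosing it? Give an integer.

7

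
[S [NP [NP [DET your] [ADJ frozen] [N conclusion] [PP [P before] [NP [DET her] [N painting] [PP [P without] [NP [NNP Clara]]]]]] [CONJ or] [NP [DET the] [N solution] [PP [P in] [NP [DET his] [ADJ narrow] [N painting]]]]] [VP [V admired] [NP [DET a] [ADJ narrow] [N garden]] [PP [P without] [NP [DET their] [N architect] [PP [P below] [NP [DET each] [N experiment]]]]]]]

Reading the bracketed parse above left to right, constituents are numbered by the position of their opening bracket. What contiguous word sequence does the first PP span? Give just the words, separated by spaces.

before her painting without Clara

In left-to-right order the PP constituents are "before her painting without Clara"; "without Clara"; "in his narrow painting"; "without their architect below each experiment"; "below each experiment". Number 1 is "before her painting without Clara".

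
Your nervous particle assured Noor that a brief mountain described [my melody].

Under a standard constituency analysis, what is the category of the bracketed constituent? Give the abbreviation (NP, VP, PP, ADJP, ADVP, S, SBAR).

NP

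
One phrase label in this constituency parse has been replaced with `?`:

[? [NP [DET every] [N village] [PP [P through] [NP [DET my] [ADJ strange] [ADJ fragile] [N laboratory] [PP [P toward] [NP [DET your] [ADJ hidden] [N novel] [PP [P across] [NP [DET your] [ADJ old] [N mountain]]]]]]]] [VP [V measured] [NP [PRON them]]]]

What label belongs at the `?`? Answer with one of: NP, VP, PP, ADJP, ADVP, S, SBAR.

S

The `?` node immediately contains: NP, VP. That is the internal structure of a clause, so the label is S.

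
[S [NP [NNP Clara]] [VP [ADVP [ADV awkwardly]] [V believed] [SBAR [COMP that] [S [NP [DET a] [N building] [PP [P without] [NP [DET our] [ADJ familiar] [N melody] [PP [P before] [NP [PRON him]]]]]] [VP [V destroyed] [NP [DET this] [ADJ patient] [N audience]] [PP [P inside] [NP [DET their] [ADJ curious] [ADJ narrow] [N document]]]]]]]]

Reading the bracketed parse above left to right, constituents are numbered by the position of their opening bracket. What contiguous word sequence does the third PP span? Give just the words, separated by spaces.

inside their curious narrow document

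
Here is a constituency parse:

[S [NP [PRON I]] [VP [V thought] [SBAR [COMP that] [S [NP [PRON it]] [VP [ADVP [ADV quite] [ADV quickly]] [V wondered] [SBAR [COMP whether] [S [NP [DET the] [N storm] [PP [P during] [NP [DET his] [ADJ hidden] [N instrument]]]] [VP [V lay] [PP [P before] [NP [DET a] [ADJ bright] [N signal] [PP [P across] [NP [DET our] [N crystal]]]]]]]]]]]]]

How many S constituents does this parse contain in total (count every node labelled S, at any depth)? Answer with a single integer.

The S constituents are: [S I thought that it quite quickly wondered whether the storm during his hidden instrument lay before a bright signal across our crystal]; [S it quite quickly wondered whether the storm during his hidden instrument lay before a bright signal across our crystal]; [S the storm during his hidden instrument lay before a bright signal across our crystal]. Total: 3.

3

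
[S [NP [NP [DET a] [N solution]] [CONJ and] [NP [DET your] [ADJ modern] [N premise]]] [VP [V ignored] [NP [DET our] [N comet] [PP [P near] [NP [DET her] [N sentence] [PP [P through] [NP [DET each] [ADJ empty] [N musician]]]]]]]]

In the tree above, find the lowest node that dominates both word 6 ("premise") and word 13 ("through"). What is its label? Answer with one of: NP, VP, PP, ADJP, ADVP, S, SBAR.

S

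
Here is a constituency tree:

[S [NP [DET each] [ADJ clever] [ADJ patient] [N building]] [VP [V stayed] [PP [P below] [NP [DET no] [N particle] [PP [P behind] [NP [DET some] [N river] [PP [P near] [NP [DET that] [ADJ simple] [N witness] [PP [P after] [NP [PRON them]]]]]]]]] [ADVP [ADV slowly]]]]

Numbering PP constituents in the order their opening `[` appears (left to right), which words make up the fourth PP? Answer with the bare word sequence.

Opening `[PP` markers occur at word positions 6, 9, 12, 16; the fourth of these opens the constituent [PP after them].

after them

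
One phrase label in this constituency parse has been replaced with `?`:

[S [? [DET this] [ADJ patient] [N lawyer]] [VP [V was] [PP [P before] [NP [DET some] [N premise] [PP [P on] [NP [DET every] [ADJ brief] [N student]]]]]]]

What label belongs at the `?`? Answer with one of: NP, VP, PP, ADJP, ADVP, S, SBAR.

The `?` node immediately contains: DET 'this', ADJ 'patient', N 'lawyer'. That is the internal structure of a noun phrase, so the label is NP.

NP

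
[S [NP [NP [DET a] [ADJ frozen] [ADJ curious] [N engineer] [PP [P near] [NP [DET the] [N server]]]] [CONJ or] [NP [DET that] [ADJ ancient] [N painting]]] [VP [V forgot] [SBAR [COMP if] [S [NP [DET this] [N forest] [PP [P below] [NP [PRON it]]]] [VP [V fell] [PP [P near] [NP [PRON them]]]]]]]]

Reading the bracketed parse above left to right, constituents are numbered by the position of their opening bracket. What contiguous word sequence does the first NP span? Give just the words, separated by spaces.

a frozen curious engineer near the server or that ancient painting

The NP opening brackets appear, in order, over: "a frozen curious engineer near the server or that ancient painting"; "a frozen curious engineer near the server"; "the server"; "that ancient painting"; "this forest below it"; "it"; "them". The first one spans "a frozen curious engineer near the server or that ancient painting".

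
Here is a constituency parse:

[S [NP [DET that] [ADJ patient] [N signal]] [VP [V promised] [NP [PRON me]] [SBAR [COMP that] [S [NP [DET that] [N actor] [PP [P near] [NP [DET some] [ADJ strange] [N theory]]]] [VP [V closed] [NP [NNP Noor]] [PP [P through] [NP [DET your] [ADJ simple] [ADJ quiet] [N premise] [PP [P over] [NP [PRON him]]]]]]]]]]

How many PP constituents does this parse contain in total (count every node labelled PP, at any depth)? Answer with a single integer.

3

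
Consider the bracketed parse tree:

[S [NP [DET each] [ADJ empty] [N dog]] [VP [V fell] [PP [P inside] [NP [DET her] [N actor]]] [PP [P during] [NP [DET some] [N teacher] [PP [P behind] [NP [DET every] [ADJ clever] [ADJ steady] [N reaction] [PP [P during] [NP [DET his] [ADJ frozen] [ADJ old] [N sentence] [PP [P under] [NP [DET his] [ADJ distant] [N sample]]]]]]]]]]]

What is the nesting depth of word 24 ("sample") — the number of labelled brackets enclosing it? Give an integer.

11

The word sits inside N, which is inside NP, inside PP, inside NP, inside PP, inside NP, inside PP, inside NP, inside PP, inside VP, inside S — 11 brackets in all.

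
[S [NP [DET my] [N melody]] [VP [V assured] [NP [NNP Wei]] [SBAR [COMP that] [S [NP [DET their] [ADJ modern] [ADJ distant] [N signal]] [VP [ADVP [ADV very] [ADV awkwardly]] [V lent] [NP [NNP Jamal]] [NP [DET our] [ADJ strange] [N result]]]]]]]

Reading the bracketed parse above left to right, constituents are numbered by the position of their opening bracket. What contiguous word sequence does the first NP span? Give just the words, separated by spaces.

my melody

The NP opening brackets appear, in order, over: "my melody"; "Wei"; "their modern distant signal"; "Jamal"; "our strange result". The first one spans "my melody".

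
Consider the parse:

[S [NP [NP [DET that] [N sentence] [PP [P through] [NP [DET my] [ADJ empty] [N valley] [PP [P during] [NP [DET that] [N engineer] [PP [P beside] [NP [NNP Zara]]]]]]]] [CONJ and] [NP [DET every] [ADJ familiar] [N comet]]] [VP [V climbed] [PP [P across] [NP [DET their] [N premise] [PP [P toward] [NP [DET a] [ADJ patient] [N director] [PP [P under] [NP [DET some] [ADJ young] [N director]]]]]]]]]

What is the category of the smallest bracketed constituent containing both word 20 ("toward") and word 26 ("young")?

PP

Word 20 lies under S → VP → PP → NP → PP → P; word 26 lies under S → VP → PP → NP → PP → NP → PP → NP → ADJ. The lowest shared node is the PP.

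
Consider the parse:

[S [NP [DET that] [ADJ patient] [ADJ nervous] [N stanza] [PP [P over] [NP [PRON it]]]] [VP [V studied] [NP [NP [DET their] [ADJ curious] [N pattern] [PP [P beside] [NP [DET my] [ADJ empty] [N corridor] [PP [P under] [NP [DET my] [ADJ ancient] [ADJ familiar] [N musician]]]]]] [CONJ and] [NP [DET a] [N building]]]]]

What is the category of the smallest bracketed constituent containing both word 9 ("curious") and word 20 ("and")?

The smallest bracket enclosing both words is [NP their curious pattern beside my empty corridor under my ancient familiar musician and a building], so the label is NP.

NP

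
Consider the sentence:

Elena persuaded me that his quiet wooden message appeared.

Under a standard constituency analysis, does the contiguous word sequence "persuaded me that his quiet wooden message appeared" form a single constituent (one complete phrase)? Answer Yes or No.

"persuaded me that his quiet wooden message appeared" is exactly the verb phrase [VP persuaded me that his quiet wooden message appeared], a complete constituent.

Yes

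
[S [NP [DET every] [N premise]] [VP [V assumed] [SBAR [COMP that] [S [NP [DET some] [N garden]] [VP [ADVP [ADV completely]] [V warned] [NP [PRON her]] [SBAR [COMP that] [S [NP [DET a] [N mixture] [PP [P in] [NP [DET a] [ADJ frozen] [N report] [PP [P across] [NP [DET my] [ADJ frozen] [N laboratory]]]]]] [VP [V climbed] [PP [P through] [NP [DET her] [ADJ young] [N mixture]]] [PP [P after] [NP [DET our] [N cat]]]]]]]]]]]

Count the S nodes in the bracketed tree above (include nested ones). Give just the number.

3

Listing each S by its span: [S every premise assumed that some garden completely warned her that a mixture in a frozen report across my frozen laboratory climbed through her young mixture after our cat]; [S some garden completely warned her that a mixture in a frozen report across my frozen laboratory climbed through her young mixture after our cat]; [S a mixture in a frozen report across my frozen laboratory climbed through her young mixture after our cat] — that makes 3.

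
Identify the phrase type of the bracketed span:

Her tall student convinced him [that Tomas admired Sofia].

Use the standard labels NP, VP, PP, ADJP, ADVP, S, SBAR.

SBAR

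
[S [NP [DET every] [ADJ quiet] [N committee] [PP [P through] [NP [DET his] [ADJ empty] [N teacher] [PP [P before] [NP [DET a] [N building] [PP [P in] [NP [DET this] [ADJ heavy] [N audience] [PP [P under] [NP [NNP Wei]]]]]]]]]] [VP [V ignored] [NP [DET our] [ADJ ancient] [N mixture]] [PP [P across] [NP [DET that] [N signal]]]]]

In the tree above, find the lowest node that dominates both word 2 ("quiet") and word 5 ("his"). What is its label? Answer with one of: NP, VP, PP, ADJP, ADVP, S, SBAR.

The smallest bracket enclosing both words is [NP every quiet committee through his empty teacher before a building in this heavy audience under Wei], so the label is NP.

NP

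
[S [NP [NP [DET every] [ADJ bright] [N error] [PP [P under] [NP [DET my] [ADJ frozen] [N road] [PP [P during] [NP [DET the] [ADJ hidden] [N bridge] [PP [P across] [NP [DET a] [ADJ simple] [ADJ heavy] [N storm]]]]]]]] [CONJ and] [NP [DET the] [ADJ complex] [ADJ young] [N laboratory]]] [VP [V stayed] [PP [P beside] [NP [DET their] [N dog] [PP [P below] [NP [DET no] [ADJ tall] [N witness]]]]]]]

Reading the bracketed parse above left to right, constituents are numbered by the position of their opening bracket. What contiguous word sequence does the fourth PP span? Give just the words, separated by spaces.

beside their dog below no tall witness

In left-to-right order the PP constituents are "under my frozen road during the hidden bridge across a simple heavy storm"; "during the hidden bridge across a simple heavy storm"; "across a simple heavy storm"; "beside their dog below no tall witness"; "below no tall witness". Number 4 is "beside their dog below no tall witness".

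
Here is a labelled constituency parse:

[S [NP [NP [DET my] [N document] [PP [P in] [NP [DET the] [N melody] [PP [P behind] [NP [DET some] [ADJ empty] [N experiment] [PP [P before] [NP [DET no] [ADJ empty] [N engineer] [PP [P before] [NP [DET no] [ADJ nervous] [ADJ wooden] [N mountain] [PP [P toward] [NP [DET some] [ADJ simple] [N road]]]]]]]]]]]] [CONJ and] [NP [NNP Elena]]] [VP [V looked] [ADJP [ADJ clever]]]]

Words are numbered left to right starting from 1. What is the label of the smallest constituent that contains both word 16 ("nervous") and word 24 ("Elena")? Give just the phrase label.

NP

The smallest bracket enclosing both words is [NP my document in the melody behind some empty experiment before no empty engineer before no nervous wooden mountain toward some simple road and Elena], so the label is NP.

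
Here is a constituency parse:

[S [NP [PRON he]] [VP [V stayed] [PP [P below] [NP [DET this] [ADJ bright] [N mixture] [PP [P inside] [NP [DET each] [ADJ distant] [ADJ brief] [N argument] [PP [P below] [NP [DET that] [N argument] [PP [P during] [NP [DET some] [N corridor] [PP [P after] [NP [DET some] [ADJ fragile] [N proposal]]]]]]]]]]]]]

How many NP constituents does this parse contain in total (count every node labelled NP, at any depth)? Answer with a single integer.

6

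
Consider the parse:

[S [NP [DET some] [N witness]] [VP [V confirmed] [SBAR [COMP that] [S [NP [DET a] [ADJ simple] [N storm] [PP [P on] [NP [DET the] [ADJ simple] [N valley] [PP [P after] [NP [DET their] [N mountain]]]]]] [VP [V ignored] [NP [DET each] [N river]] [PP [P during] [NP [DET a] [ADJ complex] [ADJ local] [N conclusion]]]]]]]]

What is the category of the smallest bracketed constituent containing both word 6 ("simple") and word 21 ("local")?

Both words fall inside [S a simple storm on the simple valley after their mountain ignored each river during a complex local conclusion] (words 5–22), and no smaller constituent contains them both. Label: S.

S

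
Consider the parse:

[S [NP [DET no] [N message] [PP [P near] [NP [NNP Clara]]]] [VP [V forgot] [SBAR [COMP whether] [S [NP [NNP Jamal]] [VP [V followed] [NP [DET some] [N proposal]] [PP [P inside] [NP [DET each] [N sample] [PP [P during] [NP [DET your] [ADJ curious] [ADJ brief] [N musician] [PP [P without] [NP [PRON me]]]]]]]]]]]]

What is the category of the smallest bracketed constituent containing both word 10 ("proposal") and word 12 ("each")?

VP

Both words fall inside [VP followed some proposal inside each sample during your curious brief musician without me] (words 8–20), and no smaller constituent contains them both. Label: VP.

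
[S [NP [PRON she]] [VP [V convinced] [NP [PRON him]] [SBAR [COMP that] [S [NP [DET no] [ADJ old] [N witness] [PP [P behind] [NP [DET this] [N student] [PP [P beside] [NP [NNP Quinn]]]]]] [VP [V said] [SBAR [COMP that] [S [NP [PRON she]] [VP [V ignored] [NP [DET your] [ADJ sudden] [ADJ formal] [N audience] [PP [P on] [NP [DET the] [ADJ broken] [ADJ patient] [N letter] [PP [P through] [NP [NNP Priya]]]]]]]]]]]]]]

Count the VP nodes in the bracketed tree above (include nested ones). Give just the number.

Listing each VP by its span: [VP convinced him that no old witness behind this student beside Quinn said that she ignored your sudden formal audience on the broken patient letter through Priya]; [VP said that she ignored your sudden formal audience on the broken patient letter through Priya]; [VP ignored your sudden formal audience on the broken patient letter through Priya] — that makes 3.

3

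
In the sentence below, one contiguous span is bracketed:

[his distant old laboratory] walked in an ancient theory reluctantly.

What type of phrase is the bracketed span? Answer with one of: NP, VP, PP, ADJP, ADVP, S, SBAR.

NP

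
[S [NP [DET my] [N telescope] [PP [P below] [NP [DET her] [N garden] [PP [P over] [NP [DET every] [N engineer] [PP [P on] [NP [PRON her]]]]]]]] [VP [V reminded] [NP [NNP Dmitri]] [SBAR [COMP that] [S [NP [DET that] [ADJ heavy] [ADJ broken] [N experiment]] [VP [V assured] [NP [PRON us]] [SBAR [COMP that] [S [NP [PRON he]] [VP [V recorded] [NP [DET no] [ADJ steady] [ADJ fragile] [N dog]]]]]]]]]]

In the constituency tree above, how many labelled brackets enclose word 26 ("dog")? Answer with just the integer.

10

The word sits inside N, which is inside NP, inside VP, inside S, inside SBAR, inside VP, inside S, inside SBAR, inside VP, inside S — 10 brackets in all.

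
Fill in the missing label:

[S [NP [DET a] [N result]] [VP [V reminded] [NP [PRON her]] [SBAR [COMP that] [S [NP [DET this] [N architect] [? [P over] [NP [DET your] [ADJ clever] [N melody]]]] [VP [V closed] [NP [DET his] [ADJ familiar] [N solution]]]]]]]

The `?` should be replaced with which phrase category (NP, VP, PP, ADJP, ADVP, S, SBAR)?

PP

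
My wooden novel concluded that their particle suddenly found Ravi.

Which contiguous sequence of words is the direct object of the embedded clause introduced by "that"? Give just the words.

Ravi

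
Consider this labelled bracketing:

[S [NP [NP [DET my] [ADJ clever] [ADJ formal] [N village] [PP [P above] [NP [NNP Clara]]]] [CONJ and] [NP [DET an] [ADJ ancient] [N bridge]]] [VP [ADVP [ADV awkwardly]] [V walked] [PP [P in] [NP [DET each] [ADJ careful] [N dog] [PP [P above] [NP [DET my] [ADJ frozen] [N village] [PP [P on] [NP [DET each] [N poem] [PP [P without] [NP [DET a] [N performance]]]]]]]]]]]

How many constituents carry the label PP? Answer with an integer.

5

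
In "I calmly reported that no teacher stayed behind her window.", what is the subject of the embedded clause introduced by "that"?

In the embedded clause introduced by "that" the verb is "stayed"; the NP preceding it, "no teacher", is the subject.

no teacher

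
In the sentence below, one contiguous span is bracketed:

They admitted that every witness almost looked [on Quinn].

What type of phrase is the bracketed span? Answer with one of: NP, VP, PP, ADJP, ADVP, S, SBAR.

"on" is the head of the bracketed span, so the span is a prepositional phrase: PP.

PP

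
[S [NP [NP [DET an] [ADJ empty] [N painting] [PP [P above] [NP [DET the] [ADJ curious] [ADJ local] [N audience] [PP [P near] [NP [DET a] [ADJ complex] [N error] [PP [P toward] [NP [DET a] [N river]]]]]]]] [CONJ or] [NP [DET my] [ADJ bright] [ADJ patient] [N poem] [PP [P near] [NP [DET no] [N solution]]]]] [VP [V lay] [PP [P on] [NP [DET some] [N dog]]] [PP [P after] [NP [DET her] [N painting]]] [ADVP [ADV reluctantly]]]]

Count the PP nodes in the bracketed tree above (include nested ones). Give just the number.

6

Scanning left to right, an opening `[PP` appears at word positions 4, 9, 13, 21, 25, 28 — 6 in total.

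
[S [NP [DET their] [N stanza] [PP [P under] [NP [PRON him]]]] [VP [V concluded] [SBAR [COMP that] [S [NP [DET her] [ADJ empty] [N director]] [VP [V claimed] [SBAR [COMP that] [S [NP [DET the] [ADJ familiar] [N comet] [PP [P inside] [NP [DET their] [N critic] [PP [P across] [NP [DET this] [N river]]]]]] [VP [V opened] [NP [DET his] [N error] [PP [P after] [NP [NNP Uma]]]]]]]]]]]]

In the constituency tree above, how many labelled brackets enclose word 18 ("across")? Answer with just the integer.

12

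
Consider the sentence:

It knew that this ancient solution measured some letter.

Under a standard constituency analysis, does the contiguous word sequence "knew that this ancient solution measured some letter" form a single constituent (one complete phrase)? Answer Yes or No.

Yes

"knew that this ancient solution measured some letter" is exactly the verb phrase [VP knew that this ancient solution measured some letter], a complete constituent.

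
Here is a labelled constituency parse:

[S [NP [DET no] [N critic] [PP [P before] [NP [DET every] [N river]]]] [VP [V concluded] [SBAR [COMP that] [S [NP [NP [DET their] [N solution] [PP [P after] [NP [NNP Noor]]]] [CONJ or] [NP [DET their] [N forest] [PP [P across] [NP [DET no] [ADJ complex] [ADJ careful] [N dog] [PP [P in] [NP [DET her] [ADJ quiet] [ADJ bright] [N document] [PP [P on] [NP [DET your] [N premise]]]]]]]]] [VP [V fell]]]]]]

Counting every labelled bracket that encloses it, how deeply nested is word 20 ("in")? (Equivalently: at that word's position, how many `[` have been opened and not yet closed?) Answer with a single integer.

The word sits inside P, which is inside PP, inside NP, inside PP, inside NP, inside NP, inside S, inside SBAR, inside VP, inside S — 10 brackets in all.

10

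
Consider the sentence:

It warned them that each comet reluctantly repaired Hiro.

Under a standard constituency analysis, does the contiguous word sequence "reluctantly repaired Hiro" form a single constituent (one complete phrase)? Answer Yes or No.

"reluctantly repaired Hiro" is exactly the verb phrase [VP reluctantly repaired Hiro], a complete constituent.

Yes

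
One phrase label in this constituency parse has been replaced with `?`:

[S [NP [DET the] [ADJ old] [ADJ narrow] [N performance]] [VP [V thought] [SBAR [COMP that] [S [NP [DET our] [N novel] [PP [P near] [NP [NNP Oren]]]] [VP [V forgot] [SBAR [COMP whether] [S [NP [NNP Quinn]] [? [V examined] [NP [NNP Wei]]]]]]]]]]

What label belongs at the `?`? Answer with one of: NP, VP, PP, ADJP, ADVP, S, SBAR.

VP

The `?` node immediately contains: V 'examined', NP. That is the internal structure of a verb phrase, so the label is VP.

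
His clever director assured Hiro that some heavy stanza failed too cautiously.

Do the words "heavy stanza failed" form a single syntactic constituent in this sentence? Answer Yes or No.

No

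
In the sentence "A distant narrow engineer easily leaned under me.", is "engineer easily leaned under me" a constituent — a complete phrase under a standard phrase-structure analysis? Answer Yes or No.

No

The smallest constituent containing the whole sequence is the clause [S a distant narrow engineer easily leaned under me], but the sequence is only part of it — it straddles the boundary between noun phrase "a distant narrow engineer" and verb phrase "easily leaned under me".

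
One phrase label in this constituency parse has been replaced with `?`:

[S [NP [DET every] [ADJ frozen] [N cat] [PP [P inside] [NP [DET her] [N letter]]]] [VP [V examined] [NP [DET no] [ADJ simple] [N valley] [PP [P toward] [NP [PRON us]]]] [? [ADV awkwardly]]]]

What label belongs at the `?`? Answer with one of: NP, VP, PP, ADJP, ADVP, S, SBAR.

ADVP

A constituent whose immediate children are ADV 'awkwardly' is an adverb phrase: ADVP.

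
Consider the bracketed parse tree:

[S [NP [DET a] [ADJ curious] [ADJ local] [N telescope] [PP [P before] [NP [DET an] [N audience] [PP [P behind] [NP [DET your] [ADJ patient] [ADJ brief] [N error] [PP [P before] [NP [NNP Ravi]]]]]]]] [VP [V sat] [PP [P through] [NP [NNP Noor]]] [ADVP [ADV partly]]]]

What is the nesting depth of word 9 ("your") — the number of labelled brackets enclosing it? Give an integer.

Counting open brackets not yet closed at "your": [S [NP [PP [NP [PP [NP [DET = 7.

7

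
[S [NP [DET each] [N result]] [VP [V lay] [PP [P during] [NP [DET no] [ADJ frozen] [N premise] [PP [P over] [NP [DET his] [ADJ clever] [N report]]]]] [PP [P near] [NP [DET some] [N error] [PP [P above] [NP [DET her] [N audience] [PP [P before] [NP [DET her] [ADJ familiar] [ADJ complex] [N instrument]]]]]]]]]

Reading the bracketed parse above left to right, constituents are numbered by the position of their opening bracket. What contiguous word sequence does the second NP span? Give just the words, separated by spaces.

Opening `[NP` markers occur at word positions 1, 5, 9, 13, 16, 19; the second of these opens the constituent [NP no frozen premise over his clever report].

no frozen premise over his clever report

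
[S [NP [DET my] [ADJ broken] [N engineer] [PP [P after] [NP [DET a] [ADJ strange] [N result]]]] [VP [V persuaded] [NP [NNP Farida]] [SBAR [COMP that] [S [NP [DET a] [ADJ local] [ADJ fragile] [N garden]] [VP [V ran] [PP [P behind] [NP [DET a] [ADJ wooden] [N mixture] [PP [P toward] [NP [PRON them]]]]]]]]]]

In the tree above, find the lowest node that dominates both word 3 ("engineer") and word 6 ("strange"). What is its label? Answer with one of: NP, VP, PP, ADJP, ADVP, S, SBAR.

NP

The smallest bracket enclosing both words is [NP my broken engineer after a strange result], so the label is NP.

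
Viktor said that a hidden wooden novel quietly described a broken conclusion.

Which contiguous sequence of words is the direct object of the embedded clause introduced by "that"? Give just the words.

a broken conclusion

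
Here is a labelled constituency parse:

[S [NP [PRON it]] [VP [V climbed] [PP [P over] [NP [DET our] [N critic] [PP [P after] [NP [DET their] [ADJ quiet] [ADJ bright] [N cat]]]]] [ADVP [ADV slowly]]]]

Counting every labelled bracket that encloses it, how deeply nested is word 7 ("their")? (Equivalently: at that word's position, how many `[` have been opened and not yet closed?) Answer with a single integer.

7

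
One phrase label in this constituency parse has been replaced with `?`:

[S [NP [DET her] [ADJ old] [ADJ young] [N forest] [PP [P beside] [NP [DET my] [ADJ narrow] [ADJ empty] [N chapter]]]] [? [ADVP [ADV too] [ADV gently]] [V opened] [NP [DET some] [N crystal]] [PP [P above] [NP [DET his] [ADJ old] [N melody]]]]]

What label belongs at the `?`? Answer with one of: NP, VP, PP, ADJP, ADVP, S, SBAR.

VP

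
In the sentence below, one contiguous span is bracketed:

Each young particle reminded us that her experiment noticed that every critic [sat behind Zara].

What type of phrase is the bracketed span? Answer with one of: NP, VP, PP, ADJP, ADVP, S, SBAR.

The bracketed span "sat behind Zara" is headed by "sat", making it a verb phrase (VP).

VP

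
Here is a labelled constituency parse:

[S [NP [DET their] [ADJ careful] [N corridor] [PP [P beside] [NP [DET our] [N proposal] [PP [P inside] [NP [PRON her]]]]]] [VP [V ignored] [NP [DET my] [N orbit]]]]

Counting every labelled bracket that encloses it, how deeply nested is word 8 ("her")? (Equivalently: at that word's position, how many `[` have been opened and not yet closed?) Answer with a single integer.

7

Counting open brackets not yet closed at "her": [S [NP [PP [NP [PP [NP [PRON = 7.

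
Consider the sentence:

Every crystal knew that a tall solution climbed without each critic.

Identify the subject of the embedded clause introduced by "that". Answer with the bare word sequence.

The subject of the embedded clause introduced by "that" is the NP immediately before the verb "climbed": "a tall solution".

a tall solution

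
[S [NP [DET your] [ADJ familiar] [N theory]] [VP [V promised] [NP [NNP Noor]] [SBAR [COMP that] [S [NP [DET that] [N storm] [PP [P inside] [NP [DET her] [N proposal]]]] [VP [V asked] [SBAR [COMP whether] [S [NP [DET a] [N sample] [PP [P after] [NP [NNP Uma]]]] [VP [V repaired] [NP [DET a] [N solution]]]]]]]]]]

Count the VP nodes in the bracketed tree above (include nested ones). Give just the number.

3

The VP constituents are: [VP promised Noor that that storm inside her proposal asked whether a sample after Uma repaired a solution]; [VP asked whether a sample after Uma repaired a solution]; [VP repaired a solution]. Total: 3.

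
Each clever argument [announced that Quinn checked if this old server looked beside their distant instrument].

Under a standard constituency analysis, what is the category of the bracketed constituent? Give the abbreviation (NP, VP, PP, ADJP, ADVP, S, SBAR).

The span is built around the verb "announced" — a verb phrase (VP).

VP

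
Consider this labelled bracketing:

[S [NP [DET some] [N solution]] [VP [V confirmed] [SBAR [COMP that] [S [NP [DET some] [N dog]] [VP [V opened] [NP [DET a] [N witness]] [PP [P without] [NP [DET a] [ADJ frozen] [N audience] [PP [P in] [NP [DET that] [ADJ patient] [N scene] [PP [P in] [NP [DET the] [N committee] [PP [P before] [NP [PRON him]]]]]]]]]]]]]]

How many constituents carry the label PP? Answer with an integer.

4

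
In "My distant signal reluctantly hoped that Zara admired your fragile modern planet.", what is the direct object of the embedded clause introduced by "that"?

"admired" heads the VP of the embedded clause introduced by "that", and "your fragile modern planet" is its direct object.

your fragile modern planet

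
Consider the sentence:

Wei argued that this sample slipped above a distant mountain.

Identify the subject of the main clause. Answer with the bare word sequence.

Wei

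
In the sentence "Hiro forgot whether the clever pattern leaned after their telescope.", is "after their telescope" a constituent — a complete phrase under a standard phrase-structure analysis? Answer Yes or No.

Yes

"after their telescope" is exactly the prepositional phrase [PP after their telescope], a complete constituent.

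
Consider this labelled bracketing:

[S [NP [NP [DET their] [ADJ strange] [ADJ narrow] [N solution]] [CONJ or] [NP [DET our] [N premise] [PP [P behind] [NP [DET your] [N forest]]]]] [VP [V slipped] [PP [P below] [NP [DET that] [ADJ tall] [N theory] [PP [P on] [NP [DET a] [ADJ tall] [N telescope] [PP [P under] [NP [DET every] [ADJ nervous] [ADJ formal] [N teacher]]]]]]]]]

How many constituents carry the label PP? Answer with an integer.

The PP constituents are: [PP behind your forest]; [PP below that tall theory on a tall telescope under every nervous formal teacher]; [PP on a tall telescope under every nervous formal teacher]; [PP under every nervous formal teacher]. Total: 4.

4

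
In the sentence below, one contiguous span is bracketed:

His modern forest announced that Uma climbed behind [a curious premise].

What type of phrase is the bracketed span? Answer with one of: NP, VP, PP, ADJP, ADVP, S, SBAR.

NP

"premise" is the head of the bracketed span, so the span is a noun phrase: NP.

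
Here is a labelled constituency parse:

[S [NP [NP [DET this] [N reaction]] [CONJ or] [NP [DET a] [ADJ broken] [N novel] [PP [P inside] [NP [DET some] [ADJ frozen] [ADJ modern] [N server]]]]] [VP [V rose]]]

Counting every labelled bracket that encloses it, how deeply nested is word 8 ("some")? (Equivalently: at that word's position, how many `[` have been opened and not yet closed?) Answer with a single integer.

6

The word sits inside DET, which is inside NP, inside PP, inside NP, inside NP, inside S — 6 brackets in all.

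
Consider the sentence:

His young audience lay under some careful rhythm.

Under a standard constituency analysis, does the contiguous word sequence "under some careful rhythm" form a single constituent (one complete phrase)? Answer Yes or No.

Yes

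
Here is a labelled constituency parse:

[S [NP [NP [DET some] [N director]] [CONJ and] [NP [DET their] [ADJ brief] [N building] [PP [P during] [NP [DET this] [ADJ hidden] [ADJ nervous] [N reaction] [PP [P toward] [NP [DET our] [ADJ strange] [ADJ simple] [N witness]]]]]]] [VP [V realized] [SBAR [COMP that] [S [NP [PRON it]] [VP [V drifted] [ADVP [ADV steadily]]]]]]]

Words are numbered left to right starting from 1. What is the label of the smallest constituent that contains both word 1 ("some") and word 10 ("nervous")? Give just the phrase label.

NP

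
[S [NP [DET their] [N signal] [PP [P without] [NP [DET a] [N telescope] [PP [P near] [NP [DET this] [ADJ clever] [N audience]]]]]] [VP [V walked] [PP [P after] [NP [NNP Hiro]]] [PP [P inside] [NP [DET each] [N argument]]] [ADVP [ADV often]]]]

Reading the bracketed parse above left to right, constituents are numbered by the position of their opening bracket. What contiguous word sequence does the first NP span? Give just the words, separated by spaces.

their signal without a telescope near this clever audience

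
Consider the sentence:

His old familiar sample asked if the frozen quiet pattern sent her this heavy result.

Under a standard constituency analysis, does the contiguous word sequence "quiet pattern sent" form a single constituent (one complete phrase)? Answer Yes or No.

No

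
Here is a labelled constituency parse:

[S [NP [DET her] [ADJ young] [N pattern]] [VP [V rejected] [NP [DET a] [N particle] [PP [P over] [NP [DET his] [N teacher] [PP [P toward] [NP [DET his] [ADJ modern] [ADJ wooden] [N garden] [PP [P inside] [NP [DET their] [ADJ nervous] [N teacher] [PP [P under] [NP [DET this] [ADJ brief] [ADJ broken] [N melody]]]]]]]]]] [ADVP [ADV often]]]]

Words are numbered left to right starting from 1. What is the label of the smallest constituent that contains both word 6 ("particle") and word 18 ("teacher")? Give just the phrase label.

NP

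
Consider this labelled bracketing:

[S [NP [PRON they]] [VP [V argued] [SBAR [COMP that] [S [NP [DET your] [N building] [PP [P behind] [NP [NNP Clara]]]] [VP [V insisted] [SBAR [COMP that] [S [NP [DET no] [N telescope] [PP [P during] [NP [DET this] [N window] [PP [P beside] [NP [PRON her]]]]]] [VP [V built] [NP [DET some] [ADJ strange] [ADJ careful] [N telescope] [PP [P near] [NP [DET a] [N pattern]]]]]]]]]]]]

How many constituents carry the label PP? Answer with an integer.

Scanning left to right, an opening `[PP` appears at word positions 6, 12, 15, 22 — 4 in total.

4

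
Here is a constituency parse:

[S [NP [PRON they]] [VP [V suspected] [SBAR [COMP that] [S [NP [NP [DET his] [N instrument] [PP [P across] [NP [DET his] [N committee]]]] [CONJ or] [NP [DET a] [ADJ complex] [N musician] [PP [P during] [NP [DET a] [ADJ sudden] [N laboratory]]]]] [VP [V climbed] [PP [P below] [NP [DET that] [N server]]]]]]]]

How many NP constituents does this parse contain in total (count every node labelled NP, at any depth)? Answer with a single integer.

7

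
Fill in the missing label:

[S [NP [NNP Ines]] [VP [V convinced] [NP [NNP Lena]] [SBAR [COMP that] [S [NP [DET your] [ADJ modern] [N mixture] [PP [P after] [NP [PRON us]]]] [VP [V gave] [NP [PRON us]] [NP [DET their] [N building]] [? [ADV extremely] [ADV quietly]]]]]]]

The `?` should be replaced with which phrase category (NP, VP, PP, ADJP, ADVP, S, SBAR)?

ADVP

Looking at what the `?` directly dominates — ADV 'extremely', ADV 'quietly' — this is an adverb phrase (ADVP).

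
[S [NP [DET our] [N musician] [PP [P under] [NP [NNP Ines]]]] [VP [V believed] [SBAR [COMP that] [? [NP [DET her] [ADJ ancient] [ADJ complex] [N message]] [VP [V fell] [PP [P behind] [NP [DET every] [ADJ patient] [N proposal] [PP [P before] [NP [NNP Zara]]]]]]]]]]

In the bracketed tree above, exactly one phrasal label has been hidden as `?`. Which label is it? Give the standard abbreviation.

S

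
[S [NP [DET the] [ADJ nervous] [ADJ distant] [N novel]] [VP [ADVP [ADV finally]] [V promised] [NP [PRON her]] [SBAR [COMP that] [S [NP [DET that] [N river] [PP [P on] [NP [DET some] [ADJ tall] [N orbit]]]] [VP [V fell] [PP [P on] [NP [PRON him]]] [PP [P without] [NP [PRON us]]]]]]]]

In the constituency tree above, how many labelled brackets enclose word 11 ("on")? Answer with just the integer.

7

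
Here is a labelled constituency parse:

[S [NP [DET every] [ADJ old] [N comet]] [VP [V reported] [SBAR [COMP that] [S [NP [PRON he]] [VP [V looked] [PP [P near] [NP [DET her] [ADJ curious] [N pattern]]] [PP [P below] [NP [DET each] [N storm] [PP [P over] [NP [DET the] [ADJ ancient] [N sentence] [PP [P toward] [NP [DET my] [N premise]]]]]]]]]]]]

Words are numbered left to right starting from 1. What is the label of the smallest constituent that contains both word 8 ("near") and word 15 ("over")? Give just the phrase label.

VP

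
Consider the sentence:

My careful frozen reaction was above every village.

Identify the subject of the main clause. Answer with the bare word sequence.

my careful frozen reaction

In the main clause the verb is "was"; the NP preceding it, "my careful frozen reaction", is the subject.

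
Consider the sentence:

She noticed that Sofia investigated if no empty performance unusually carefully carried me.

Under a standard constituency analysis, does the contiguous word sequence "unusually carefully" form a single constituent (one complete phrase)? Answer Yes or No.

The sequence corresponds to a single ADVP node — the adverb phrase "unusually carefully".

Yes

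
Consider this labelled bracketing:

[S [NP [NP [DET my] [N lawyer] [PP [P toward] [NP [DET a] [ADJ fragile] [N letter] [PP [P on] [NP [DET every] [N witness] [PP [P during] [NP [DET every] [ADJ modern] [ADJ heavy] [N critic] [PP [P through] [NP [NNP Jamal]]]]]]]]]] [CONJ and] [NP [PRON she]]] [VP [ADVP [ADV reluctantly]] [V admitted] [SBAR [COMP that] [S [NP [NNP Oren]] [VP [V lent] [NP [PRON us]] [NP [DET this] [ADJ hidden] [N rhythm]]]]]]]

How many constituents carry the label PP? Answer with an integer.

4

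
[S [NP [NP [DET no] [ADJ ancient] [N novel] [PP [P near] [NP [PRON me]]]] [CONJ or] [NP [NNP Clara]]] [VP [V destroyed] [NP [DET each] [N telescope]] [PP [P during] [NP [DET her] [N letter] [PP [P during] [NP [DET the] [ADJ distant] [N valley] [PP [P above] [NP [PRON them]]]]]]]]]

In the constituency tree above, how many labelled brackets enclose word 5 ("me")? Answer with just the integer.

6

Path from the root down to the word: S → NP → NP → PP → NP → PRON. That is 6 enclosing brackets.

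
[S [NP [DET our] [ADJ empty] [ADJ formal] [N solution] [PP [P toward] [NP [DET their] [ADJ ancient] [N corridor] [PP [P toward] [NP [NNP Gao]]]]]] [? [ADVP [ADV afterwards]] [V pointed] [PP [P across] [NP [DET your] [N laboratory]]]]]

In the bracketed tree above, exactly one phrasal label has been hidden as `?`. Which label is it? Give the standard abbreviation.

A constituent whose immediate children are ADVP, V 'pointed', PP is a verb phrase: VP.

VP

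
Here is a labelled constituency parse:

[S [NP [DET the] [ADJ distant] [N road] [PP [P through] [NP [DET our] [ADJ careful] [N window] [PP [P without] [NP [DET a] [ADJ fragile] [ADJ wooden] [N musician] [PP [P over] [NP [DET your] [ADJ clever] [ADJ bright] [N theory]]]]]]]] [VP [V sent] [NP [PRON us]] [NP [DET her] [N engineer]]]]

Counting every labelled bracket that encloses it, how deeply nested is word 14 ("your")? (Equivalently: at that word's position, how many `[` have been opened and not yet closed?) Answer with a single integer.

9

The word sits inside DET, which is inside NP, inside PP, inside NP, inside PP, inside NP, inside PP, inside NP, inside S — 9 brackets in all.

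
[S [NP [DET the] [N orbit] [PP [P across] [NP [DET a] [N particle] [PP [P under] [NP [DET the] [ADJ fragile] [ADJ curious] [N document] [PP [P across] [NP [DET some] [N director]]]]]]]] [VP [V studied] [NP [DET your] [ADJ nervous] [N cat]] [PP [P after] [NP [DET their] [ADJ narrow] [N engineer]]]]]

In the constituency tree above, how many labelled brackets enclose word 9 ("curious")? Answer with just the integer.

7

The word sits inside ADJ, which is inside NP, inside PP, inside NP, inside PP, inside NP, inside S — 7 brackets in all.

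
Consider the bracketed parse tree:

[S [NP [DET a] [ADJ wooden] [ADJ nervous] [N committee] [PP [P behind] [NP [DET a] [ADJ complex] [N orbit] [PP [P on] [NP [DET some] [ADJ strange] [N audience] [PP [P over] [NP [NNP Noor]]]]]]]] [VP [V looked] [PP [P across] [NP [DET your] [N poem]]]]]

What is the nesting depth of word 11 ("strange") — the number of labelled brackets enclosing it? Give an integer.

7

Path from the root down to the word: S → NP → PP → NP → PP → NP → ADJ. That is 7 enclosing brackets.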